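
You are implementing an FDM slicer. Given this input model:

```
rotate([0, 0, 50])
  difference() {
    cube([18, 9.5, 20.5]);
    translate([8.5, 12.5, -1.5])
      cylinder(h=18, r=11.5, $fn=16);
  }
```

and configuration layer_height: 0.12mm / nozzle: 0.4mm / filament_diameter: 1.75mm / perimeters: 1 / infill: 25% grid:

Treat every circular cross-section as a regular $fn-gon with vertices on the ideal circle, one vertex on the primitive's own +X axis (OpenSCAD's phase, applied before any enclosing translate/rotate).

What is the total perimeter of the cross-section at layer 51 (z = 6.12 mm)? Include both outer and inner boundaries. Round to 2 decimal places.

At z = 6.12 mm: the 18×9.5 cube contributes its full rectangle (perimeter 55.00 mm); the r=11.5 cylinder at (8.5, 12.5) gives a regular 16-gon of circumradius 11.5 (constant along its height) (perimeter = 2·16·11.500·sin(180°/16) = 71.79 mm); Subtracting the remaining from the first: starting from the 18×9.5 cube, the r=11.5 cylinder at (8.5, 12.5) partially overlaps it — only the 125.96 mm² overlap (of its 404.88 mm²) is removed, clipping the outline — boundary = 50.41 mm; (rotated 50° about Z; rotation is an isometry so areas/perimeters/island counts are preserved). Overall, the cross-section is a single solid region. Total boundary length (outer) = 50.41 mm.

50.41 mm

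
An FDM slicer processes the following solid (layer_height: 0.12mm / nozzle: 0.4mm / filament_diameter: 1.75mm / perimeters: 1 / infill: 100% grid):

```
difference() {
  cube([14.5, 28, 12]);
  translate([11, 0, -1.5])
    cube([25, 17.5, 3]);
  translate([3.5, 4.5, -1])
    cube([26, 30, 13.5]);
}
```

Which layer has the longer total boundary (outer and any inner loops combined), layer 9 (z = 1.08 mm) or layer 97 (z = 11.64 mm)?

layer 97 (z = 11.64 mm)

Layer 9 (z = 1.08): the cube (footprint 14.5×28) is included at this height (perimeter 85.00 mm); the 25×17.5 cube at (11, 0) contributes its full rectangle (perimeter 85.00 mm); the 26×30 cube at (3.5, 4.5) contributes its full rectangle (perimeter 112.00 mm); Subtracting the remaining from the first: starting from the 14.5×28 cube, the 25×17.5 cube at (11, 0) partially overlaps it — only the 61.25 mm² overlap (of its 437.50 mm²) is removed, clipping the outline; the 26×30 cube at (3.5, 4.5) partially overlaps it — only the 213.00 mm² overlap (of its 780.00 mm²) is removed, clipping the outline — boundary = 78.00 mm. So its perimeter = 78.00 mm. Layer 97 (z = 11.64): the 14.5×28 cube contributes its full rectangle (perimeter 85.00 mm); the cube at (11, 0) is not intersected at this z (z outside [-1.5, 1.5]); the 26×30 cube at (3.5, 4.5) contributes its full rectangle (perimeter 112.00 mm); Taking the first minus the rest: starting from the 14.5×28 cube, the 26×30 cube at (3.5, 4.5) partially overlaps it — only the 258.50 mm² overlap (of its 780.00 mm²) is removed, clipping the outline — boundary = 85.00 mm. So its perimeter = 85.00 mm. Layer 97 is larger (85.00 vs 78.00 mm).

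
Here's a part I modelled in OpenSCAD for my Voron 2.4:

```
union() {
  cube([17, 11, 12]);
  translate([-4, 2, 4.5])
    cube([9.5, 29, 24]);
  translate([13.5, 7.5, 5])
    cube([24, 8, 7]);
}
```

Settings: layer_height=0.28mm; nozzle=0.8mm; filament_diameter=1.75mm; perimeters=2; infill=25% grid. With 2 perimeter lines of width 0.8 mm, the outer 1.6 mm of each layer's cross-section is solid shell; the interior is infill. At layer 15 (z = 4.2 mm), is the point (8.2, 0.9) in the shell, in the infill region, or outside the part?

shell

At z = 4.2 mm: the 17×11 cube contributes its full rectangle; the cube at (-4, 2) is not intersected at this z (z outside [4.5, 28.5]); the cube at (13.5, 7.5) does not reach this height (z outside [5, 12]); Combining (union): only the 17×11 cube is present, so the union is just that shape — 1 connected region. Overall, the cross-section is a single solid region. The nearest boundary edge runs (0.00, 0.00)→(17.00, 0.00); distance from the point to it = 0.90 mm. The point is inside the cross-section, 0.90 mm from the nearest boundary — within the 1.6 mm shell band (2 × 0.8).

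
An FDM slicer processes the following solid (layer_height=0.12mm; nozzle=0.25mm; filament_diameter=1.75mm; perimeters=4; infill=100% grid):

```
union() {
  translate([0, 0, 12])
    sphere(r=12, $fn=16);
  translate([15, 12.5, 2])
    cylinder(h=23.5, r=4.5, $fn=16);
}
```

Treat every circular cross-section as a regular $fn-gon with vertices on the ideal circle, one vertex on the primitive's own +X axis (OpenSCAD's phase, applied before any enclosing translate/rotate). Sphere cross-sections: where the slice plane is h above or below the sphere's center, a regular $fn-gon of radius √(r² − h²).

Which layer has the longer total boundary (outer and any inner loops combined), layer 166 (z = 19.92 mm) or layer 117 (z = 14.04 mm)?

layer 117 (z = 14.04 mm)

Layer 166 (z = 19.92): the r=12 sphere slices to a regular 16-gon of circumradius 9.015 (√(r²−h²) with h=7.92 from center) (perimeter = 2·16·9.015·sin(180°/16) = 56.28 mm); the r=4.5 cylinder at (15, 12.5) contributes a regular 16-gon of circumradius 4.5 (perimeter = 2·16·4.500·sin(180°/16) = 28.09 mm); Taking the union: the 2 present regions are separate (no shared area or edge), so areas and boundary lengths simply add and each stays a separate island — boundary = 84.37 mm. So its perimeter = 84.37 mm. Layer 117 (z = 14.04): the r=12 sphere contributes a regular 16-gon of circumradius √(12²−2.04²) = 11.825 (perimeter = 2·16·11.825·sin(180°/16) = 73.82 mm); the r=4.5 cylinder at (15, 12.5) contributes a regular 16-gon of circumradius 4.5 (perimeter = 2·16·4.500·sin(180°/16) = 28.09 mm); Merging all regions: the 2 present regions are separate (no shared area or edge), so areas and boundary lengths simply add and each stays a separate island — boundary = 101.92 mm. So its perimeter = 101.92 mm. Layer 117 is larger (101.92 vs 84.37 mm).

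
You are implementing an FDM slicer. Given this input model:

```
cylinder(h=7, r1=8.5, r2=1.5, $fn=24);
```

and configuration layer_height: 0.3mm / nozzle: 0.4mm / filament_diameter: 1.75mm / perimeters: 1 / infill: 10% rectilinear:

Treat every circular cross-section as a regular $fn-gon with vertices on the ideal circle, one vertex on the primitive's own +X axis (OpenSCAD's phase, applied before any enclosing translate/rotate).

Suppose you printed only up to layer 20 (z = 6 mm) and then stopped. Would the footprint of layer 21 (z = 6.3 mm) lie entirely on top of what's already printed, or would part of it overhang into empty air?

Compare the two slices. At z = 6: the cone: at t=0.857 of its height the radius interpolates to r₁+(r₂−r₁)t = 2.500, giving a regular 24-gon of that circumradius (area = (24/2)·2.500²·sin(360°/24) = 19.41 mm²). At z = 6.3: the cone contributes a regular 24-gon of circumradius 2.200 (interpolated between r1=8.5 and r2=1.5 at t=0.900) (area = (24/2)·2.200²·sin(360°/24) = 15.03 mm²). Checking containment: the cross-section at z = 6.3 is a subset of the cross-section at z = 6.

entirely on top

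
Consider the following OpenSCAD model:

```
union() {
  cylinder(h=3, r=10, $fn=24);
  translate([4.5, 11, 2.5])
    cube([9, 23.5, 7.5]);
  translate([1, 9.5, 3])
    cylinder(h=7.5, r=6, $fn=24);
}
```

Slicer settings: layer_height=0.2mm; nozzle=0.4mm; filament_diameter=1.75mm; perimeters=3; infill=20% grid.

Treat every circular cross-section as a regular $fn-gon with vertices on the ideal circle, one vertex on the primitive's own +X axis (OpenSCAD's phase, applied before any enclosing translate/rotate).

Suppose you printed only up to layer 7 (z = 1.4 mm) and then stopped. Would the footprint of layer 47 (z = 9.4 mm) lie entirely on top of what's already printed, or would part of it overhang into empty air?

part overhangs

Compare the two slices. At z = 1.4: the r=10 cylinder contributes a regular 24-gon of circumradius 10 (area = (24/2)·10.000²·sin(360°/24) = 310.58 mm²); the cube at (4.5, 11) is not intersected at this z (z outside [2.5, 10]); the cylinder at (1, 9.5) is not intersected at this z (z outside [3, 10.5]); Merging all regions: only the r=10 cylinder is present, so the union is just that shape — area = 310.58 mm². At z = 9.4: the cylinder is not intersected at this z (z outside [0, 3]); the 9×23.5 cube at (4.5, 11) contributes its full rectangle (area 211.50 mm²); the r=6 cylinder at (1, 9.5) gives a regular 24-gon of circumradius 6 (constant along its height) (area = (24/2)·6.000²·sin(360°/24) = 111.81 mm²); Combining (union): the regions partially overlap — summed areas 323.31 mm² minus the doubly-counted overlap 4.74 mm² gives 318.57 mm² — area = 318.57 mm². Checking containment: at z = 9.4 the cross-section extends beyond the z = 1.4 cross-section by about 265.39 mm².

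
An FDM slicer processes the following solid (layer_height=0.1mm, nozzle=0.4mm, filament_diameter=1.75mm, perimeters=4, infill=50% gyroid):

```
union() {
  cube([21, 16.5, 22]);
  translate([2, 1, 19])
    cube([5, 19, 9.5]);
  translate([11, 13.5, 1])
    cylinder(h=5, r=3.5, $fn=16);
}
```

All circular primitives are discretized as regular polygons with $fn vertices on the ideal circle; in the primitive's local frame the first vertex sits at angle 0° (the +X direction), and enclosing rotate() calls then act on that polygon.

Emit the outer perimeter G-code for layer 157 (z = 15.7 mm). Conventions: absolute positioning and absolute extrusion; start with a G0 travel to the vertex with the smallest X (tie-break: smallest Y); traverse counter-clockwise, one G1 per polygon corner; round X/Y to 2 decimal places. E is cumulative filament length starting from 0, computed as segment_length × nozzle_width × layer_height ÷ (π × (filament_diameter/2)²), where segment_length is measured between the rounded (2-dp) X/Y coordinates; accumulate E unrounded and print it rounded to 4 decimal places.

G0 X0.00 Y0.00 Z15.70
G1 X21.00 Y0.00 E0.3492
G1 X21.00 Y16.50 E0.6236
G1 X0.00 Y16.50 E0.9729
G1 X0.00 Y0.00 E1.2473

At z = 15.7 mm: the cube is present — its section is the full 21×16.5 rectangle; the cube at (2, 1) is not intersected at this z (z outside [19, 28.5]); the cylinder at (11, 13.5) is absent (z outside [1, 6]); Merging all regions: only the 21×16.5 cube is present, so the union is just that shape — 1 connected region. The outline is a single polygon with 4 vertices. Extrusion per mm of travel: 0.4 × 0.1 / (π × 0.875²) = 0.016630. Accumulating E over each segment gives final E = 1.2473.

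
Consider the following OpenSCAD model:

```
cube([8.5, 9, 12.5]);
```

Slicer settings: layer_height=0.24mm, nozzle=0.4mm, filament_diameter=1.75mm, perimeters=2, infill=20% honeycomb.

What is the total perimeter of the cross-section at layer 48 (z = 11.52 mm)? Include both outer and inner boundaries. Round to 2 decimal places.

At z = 11.52 mm: the cube (footprint 8.5×9) is included at this height (perimeter 35.00 mm). Overall, the cross-section is a single solid region. Total boundary length (outer) = 35.00 mm.

35.00 mm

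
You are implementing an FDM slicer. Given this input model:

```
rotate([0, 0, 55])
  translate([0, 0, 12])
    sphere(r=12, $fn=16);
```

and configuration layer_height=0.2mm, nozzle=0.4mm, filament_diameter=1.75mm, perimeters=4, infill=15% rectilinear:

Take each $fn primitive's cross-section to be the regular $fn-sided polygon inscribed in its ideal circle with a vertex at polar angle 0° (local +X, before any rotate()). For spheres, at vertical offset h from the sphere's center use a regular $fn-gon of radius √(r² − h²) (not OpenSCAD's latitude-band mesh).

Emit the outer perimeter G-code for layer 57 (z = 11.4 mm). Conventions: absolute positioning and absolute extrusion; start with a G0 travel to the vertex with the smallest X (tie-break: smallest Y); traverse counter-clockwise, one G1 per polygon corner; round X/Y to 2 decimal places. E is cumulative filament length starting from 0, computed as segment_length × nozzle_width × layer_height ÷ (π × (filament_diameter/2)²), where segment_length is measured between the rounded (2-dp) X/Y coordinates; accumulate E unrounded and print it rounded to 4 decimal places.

G0 X-11.80 Y-2.08 Z11.40
G1 X-10.11 Y-6.44 E0.1555
G1 X-6.87 Y-9.82 E0.3113
G1 X-2.59 Y-11.70 E0.4667
G1 X2.08 Y-11.80 E0.6221
G1 X6.44 Y-10.11 E0.7776
G1 X9.82 Y-6.87 E0.9333
G1 X11.70 Y-2.59 E1.0888
G1 X11.80 Y2.08 E1.2442
G1 X10.11 Y6.44 E1.3997
G1 X6.87 Y9.82 E1.5554
G1 X2.59 Y11.70 E1.7109
G1 X-2.08 Y11.80 E1.8663
G1 X-6.44 Y10.11 E2.0218
G1 X-9.82 Y6.87 E2.1775
G1 X-11.70 Y2.59 E2.3330
G1 X-11.80 Y-2.08 E2.4884

At z = 11.4 mm: the r=12 sphere contributes a regular 16-gon of circumradius √(12²−0.6²) = 11.985; (whole slice rotated 55° about Z — lengths, areas and connectivity unchanged). The outline is a single polygon with 16 vertices. Extrusion per mm of travel: 0.4 × 0.2 / (π × 0.875²) = 0.033260. Accumulating E over each segment gives final E = 2.4884.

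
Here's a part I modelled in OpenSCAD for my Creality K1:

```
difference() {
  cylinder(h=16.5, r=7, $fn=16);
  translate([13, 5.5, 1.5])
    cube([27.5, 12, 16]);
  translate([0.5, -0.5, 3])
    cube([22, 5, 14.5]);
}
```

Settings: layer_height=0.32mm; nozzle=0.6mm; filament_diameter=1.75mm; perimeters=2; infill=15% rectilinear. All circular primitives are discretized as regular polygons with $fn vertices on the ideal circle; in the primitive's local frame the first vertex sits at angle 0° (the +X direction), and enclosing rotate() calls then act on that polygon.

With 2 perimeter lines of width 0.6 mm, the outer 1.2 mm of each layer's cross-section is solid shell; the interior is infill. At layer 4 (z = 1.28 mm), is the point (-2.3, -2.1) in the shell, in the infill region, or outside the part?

At z = 1.28 mm: the r=7 cylinder contributes a regular 16-gon of circumradius 7; the cube at (13, 5.5) is not intersected at this z (z outside [1.5, 17.5]); the cube at (0.5, -0.5) does not reach this height (z outside [3, 17.5]); Taking the first minus the rest: none of the subtracted shapes is present at this height, so the r=7 cylinder is unchanged — 1 connected region. Overall, the cross-section is a single solid region. The nearest boundary edge runs (-6.47, -2.68)→(-4.95, -4.95); distance from the point to it = 3.79 mm. The point is inside the cross-section and 3.79 mm from the nearest boundary — more than the 1.2 mm shell width (2 × 0.6), so it's in the infill interior.

infill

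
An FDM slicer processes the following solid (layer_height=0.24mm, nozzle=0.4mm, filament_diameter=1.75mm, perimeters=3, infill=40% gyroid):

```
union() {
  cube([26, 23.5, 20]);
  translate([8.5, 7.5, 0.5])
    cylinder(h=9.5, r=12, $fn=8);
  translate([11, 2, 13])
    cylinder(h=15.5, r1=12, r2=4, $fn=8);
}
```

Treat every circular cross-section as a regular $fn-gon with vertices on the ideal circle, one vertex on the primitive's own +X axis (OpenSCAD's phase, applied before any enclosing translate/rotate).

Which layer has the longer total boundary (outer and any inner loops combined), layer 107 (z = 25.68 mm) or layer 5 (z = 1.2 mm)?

layer 5 (z = 1.2 mm)

Layer 107 (z = 25.68): the cube does not reach this height (z outside [0, 20]); the cylinder at (8.5, 7.5) is not intersected at this z (z outside [0.5, 10]); the cone at (11, 2) contributes a regular 8-gon of circumradius 5.455 (interpolated between r1=12 and r2=4 at t=0.818) (perimeter = 2·8·5.455·sin(180°/8) = 33.40 mm); Merging all regions: only the cone at (11, 2) is present, so the union is just that shape — boundary = 33.40 mm. So its perimeter = 33.40 mm. Layer 5 (z = 1.2): the 26×23.5 cube contributes its full rectangle (perimeter 99.00 mm); the r=12 cylinder at (8.5, 7.5) gives a regular 8-gon of circumradius 12 (constant along its height) (perimeter = 2·8·12.000·sin(180°/8) = 73.48 mm); the cone at (11, 2) does not reach this height (z outside [13, 28.5]); Taking the union: the regions partially overlap (shared area 330.96 mm²), so the edge portions inside another operand are dropped and the merged outline is re-measured after clipping — boundary = 103.42 mm. So its perimeter = 103.42 mm. Layer 5 is larger (103.42 vs 33.40 mm).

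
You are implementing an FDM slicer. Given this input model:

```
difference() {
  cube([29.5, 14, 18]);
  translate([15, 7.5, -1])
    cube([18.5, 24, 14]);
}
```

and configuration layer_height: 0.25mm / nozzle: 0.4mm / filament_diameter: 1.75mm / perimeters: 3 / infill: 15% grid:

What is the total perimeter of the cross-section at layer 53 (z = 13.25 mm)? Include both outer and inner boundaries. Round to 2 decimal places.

At z = 13.25 mm: the cube (footprint 29.5×14) is included at this height (perimeter 87.00 mm); the cube at (15, 7.5) does not reach this height (z outside [-1, 13]); After the difference (first − rest): none of the subtracted shapes is present at this height, so the 29.5×14 cube is unchanged — boundary = 87.00 mm. Overall, the cross-section is a single solid region. Total boundary length (outer) = 87.00 mm.

87.00 mm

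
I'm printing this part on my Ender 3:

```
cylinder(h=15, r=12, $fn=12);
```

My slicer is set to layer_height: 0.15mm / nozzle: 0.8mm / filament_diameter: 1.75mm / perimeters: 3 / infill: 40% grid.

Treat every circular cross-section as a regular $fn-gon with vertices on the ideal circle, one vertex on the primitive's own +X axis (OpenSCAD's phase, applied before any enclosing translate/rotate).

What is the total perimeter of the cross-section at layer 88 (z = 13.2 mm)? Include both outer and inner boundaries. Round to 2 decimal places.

At z = 13.2 mm: the r=12 cylinder contributes a regular 12-gon of circumradius 12 (perimeter = 2·12·12.000·sin(180°/12) = 74.54 mm). Overall, the cross-section is a single solid region. Total boundary length (outer) = 74.54 mm.

74.54 mm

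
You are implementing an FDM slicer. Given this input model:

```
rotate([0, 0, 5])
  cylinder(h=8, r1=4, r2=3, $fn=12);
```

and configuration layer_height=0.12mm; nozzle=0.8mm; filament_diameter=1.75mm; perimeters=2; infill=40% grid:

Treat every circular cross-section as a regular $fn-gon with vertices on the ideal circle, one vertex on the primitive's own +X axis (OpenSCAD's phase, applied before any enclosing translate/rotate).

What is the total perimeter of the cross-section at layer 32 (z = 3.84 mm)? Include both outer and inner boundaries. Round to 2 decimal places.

At z = 3.84 mm: the cone: at t=0.480 of its height the radius interpolates to r₁+(r₂−r₁)t = 3.520, giving a regular 12-gon of that circumradius (perimeter = 2·12·3.520·sin(180°/12) = 21.87 mm); (rotated 5° about Z; rotation is an isometry so areas/perimeters/island counts are preserved). Overall, the cross-section is a single solid region. Total boundary length (outer) = 21.87 mm.

21.87 mm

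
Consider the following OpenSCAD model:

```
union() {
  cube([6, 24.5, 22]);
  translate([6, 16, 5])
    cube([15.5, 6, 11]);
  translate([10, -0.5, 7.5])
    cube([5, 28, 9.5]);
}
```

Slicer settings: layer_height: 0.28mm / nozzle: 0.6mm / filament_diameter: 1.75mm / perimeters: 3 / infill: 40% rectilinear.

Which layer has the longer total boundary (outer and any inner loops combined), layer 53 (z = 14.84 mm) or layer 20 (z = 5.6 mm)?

Layer 53 (z = 14.84): the 6×24.5 cube contributes its full rectangle (perimeter 61.00 mm); the 15.5×6 cube at (6, 16) contributes its full rectangle (perimeter 43.00 mm); the 5×28 cube at (10, -0.5) contributes its full rectangle (perimeter 66.00 mm); Combining (union): the regions partially overlap (shared area 30.00 mm²), so the edge portions inside another operand are dropped and the merged outline is re-measured after clipping — boundary = 136.00 mm. So its perimeter = 136.00 mm. Layer 20 (z = 5.6): the cube is present — its section is the full 6×24.5 rectangle (perimeter 61.00 mm); the 15.5×6 cube at (6, 16) contributes its full rectangle (perimeter 43.00 mm); the cube at (10, -0.5) is not intersected at this z (z outside [7.5, 17]); Merging all regions: the 2 present regions share edge segments without overlapping in area, so areas simply add but the touching pieces fuse into one outline (the shared edge portions become interior and drop out of the boundary) — boundary = 92.00 mm. So its perimeter = 92.00 mm. Layer 53 is larger (136.00 vs 92.00 mm).

layer 53 (z = 14.84 mm)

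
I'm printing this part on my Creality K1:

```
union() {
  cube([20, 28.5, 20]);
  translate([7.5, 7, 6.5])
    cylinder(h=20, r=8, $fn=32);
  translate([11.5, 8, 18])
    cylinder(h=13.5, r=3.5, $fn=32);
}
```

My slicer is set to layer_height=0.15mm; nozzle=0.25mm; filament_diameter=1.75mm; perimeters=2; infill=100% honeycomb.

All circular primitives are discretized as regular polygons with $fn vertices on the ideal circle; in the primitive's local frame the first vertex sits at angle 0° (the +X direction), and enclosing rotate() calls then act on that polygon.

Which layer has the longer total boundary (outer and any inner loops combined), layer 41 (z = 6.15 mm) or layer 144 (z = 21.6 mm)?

Layer 41 (z = 6.15): the cube is present — its section is the full 20×28.5 rectangle (perimeter 97.00 mm); the cylinder at (7.5, 7) is absent (z outside [6.5, 26.5]); the cylinder at (11.5, 8) is not intersected at this z (z outside [18, 31.5]); Combining (union): only the 20×28.5 cube is present, so the union is just that shape — boundary = 97.00 mm. So its perimeter = 97.00 mm. Layer 144 (z = 21.6): the cube does not reach this height (z outside [0, 20]); the r=8 cylinder at (7.5, 7) gives a regular 32-gon of circumradius 8 (constant along its height) (perimeter = 2·32·8.000·sin(180°/32) = 50.18 mm); the r=3.5 cylinder at (11.5, 8) gives a regular 32-gon of circumradius 3.5 (constant along its height) (perimeter = 2·32·3.500·sin(180°/32) = 21.96 mm); Combining (union): the r=3.5 cylinder at (11.5, 8) lies entirely inside the r=8 cylinder at (7.5, 7), so the union is just the r=8 cylinder at (7.5, 7) — boundary = 50.18 mm. So its perimeter = 50.18 mm. Layer 41 is larger (97.00 vs 50.18 mm).

layer 41 (z = 6.15 mm)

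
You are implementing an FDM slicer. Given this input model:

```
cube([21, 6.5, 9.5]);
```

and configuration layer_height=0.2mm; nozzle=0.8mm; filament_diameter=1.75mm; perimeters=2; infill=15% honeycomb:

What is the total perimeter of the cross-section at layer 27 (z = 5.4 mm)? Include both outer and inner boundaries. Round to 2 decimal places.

55.00 mm

At z = 5.4 mm: the cube is present — its section is the full 21×6.5 rectangle (perimeter 55.00 mm). Overall, the cross-section is a single solid region. Total boundary length (outer) = 55.00 mm.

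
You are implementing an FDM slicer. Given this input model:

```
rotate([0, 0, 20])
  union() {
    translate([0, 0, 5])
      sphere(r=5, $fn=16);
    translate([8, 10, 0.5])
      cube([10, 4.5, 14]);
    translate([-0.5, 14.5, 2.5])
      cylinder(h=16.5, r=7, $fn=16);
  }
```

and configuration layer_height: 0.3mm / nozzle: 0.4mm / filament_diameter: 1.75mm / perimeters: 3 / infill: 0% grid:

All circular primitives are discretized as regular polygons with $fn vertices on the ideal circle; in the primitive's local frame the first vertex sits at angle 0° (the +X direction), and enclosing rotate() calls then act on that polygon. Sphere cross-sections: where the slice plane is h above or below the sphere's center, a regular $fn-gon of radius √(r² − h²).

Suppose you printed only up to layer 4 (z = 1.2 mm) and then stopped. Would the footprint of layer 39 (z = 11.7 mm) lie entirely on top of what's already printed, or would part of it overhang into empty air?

part overhangs

Compare the two slices. At z = 1.2: the sphere: section is a regular 16-gon, circumradius = √(r²−h²) = √(5²−3.8²) = 3.250 (area = (16/2)·3.250²·sin(360°/16) = 32.33 mm²); the cube at (8, 10) is present — its section is the full 10×4.5 rectangle (area 45.00 mm²); the cylinder at (-0.5, 14.5) is not intersected at this z (z outside [2.5, 19]); Taking the union: the 2 present regions are separate (no shared area or edge), so areas and boundary lengths simply add and each stays a separate island — area = 77.33 mm²; (rotated 20° about Z; rotation is an isometry so areas/perimeters/island counts are preserved). At z = 11.7: the sphere does not reach this height (|z−center|=6.700 > r=5); the 10×4.5 cube at (8, 10) contributes its full rectangle (area 45.00 mm²); the r=7 cylinder at (-0.5, 14.5) contributes a regular 16-gon of circumradius 7 (area = (16/2)·7.000²·sin(360°/16) = 150.01 mm²); Taking the union: the 2 present regions are separate (no shared area or edge), so areas and boundary lengths simply add and each stays a separate island — area = 195.01 mm²; (rotated 20° about Z; rotation is an isometry so areas/perimeters/island counts are preserved). Checking containment: at z = 11.7 the cross-section extends beyond the z = 1.2 cross-section by about 150.01 mm².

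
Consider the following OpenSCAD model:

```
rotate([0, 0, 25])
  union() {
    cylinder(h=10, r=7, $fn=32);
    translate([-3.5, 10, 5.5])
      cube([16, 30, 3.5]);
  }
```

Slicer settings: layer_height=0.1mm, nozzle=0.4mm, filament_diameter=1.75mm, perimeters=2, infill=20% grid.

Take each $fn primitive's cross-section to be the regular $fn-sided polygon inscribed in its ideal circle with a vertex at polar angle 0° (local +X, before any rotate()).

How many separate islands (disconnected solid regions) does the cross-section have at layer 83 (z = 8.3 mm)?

2

At z = 8.3 mm: the r=7 cylinder contributes a regular 32-gon of circumradius 7; the 16×30 cube at (-3.5, 10) contributes its full rectangle; Taking the union: the 2 present regions are separate (no shared area or edge), so areas and boundary lengths simply add and each stays a separate island — 2 connected regions; (whole slice rotated 25° about Z — lengths, areas and connectivity unchanged). Overall, the cross-section has 2 separate islands. Island count = 2.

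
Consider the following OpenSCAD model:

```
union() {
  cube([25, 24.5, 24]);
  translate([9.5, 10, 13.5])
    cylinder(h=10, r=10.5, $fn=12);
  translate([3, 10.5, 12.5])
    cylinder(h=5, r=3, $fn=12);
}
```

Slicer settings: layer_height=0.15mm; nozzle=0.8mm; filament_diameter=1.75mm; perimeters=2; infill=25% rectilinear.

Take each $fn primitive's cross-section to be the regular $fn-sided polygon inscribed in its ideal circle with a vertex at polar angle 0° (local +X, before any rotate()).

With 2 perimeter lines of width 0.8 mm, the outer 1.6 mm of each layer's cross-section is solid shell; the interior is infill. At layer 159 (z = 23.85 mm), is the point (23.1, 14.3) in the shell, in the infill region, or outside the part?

At z = 23.85 mm: the cube (footprint 25×24.5) is included at this height; the cylinder at (9.5, 10) is not intersected at this z (z outside [13.5, 23.5]); the cylinder at (3, 10.5) is absent (z outside [12.5, 17.5]); Combining (union): only the 25×24.5 cube is present, so the union is just that shape — 1 connected region. Overall, the cross-section is a single solid region. The nearest boundary edge runs (25.00, 0.00)→(25.00, 24.50); distance from the point to it = 1.90 mm. The point is inside the cross-section and 1.90 mm from the nearest boundary — more than the 1.6 mm shell width (2 × 0.8), so it's in the infill interior.

infill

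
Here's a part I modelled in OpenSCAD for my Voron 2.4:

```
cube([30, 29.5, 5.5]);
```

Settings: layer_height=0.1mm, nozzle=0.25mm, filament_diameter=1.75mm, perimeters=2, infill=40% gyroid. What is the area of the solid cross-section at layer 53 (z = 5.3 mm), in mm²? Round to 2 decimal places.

At z = 5.3 mm: the 30×29.5 cube contributes its full rectangle (area 885.00 mm²). Overall, the cross-section is a single solid region. Net area = 885.00 mm².

885.00 mm²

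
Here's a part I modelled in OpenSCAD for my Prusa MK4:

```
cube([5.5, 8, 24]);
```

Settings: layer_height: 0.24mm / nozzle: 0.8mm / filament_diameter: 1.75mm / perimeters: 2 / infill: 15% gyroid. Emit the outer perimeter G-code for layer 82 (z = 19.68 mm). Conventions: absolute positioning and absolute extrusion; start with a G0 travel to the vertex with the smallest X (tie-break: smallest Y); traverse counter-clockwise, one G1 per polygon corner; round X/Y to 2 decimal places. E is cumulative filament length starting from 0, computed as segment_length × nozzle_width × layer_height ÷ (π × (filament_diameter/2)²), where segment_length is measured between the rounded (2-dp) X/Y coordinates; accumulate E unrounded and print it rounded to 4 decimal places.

G0 X0.00 Y0.00 Z19.68
G1 X5.50 Y0.00 E0.4390
G1 X5.50 Y8.00 E1.0776
G1 X0.00 Y8.00 E1.5167
G1 X0.00 Y0.00 E2.1553

At z = 19.68 mm: the cube is present — its section is the full 5.5×8 rectangle. The outline is a single polygon with 4 vertices. Extrusion per mm of travel: 0.8 × 0.24 / (π × 0.875²) = 0.079824. Accumulating E over each segment gives final E = 2.1553.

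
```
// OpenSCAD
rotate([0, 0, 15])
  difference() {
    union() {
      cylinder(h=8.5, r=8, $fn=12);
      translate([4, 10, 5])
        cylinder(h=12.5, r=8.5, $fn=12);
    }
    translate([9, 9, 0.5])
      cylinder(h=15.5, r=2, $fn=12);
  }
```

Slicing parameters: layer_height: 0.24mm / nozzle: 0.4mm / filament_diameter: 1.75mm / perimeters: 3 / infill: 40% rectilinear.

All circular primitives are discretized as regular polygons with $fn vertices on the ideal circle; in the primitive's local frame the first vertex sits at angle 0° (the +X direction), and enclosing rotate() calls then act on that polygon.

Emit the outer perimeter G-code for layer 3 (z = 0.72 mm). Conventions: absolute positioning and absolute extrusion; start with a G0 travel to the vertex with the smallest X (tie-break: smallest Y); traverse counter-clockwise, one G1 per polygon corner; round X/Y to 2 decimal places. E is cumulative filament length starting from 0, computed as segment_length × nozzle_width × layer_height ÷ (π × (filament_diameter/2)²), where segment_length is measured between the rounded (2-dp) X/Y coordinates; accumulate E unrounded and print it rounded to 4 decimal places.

At z = 0.72 mm: the cylinder: section is a regular 12-gon, circumradius r=8; the cylinder at (4, 10) is not intersected at this z (z outside [5, 17.5]); Merging all regions: only the r=8 cylinder is present, so the union is just that shape — 1 connected region; the r=2 cylinder at (9, 9) contributes a regular 12-gon of circumradius 2; After the difference (first − rest): starting from the result so far, the r=2 cylinder at (9, 9) misses the remaining region (no effect) — 1 connected region; (rotated 15° about Z; rotation is an isometry so areas/perimeters/island counts are preserved). The outline is a single polygon with 12 vertices. Extrusion per mm of travel: 0.4 × 0.24 / (π × 0.875²) = 0.039912. Accumulating E over each segment gives final E = 1.9841.

G0 X-7.73 Y-2.07 Z0.72
G1 X-5.66 Y-5.66 E0.1654
G1 X-2.07 Y-7.73 E0.3308
G1 X2.07 Y-7.73 E0.4960
G1 X5.66 Y-5.66 E0.6614
G1 X7.73 Y-2.07 E0.8268
G1 X7.73 Y2.07 E0.9921
G1 X5.66 Y5.66 E1.1575
G1 X2.07 Y7.73 E1.3229
G1 X-2.07 Y7.73 E1.4881
G1 X-5.66 Y5.66 E1.6535
G1 X-7.73 Y2.07 E1.8189
G1 X-7.73 Y-2.07 E1.9841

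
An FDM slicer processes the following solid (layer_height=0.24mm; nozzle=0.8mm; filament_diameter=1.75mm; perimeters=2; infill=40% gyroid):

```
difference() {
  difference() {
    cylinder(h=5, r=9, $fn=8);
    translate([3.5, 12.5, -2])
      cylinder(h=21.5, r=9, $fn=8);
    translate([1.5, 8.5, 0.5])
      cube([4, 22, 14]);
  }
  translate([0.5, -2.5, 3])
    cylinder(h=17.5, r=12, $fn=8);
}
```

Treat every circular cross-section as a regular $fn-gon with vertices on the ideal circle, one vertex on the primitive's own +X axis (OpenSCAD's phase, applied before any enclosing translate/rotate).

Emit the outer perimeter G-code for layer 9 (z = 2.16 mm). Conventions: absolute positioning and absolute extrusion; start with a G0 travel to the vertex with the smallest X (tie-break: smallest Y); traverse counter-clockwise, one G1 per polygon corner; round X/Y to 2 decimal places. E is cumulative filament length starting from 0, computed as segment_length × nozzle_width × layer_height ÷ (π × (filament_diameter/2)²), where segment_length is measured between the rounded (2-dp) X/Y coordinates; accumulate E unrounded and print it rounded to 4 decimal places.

G0 X-9.00 Y0.00 Z2.16
G1 X-6.36 Y-6.36 E0.5497
G1 X0.00 Y-9.00 E1.0994
G1 X6.36 Y-6.36 E1.6490
G1 X9.00 Y0.00 E2.1987
G1 X6.96 Y4.93 E2.6246
G1 X3.50 Y3.50 E2.9235
G1 X-2.86 Y6.14 E3.4732
G1 X-3.46 Y7.57 E3.5970
G1 X-6.36 Y6.36 E3.8478
G1 X-9.00 Y0.00 E4.3975

At z = 2.16 mm: the r=9 cylinder gives a regular 8-gon of circumradius 9 (constant along its height); the r=9 cylinder at (3.5, 12.5) gives a regular 8-gon of circumradius 9 (constant along its height); the cube at (1.5, 8.5) is present — its section is the full 4×22 rectangle; Taking the first minus the rest: starting from the r=9 cylinder, the r=9 cylinder at (3.5, 12.5) partially overlaps it — only the 31.58 mm² overlap (of its 229.10 mm²) is removed, clipping the outline; the 4×22 cube at (1.5, 8.5) misses the remaining region (no effect) — 1 connected region; the cylinder at (0.5, -2.5) is absent (z outside [3, 20.5]); Subtracting the remaining from the first: none of the subtracted shapes is present at this height, so that combined region is unchanged — 1 connected region. The outline is a single polygon with 10 vertices. Extrusion per mm of travel: 0.8 × 0.24 / (π × 0.875²) = 0.079824. Accumulating E over each segment gives final E = 4.3975.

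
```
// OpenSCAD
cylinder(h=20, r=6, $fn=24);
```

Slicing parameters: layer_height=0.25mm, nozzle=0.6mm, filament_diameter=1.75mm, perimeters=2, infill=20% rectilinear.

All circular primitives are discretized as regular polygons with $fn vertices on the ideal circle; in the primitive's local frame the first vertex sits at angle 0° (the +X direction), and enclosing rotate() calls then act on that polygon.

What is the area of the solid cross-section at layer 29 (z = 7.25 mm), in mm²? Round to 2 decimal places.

111.81 mm²

At z = 7.25 mm: the r=6 cylinder gives a regular 24-gon of circumradius 6 (constant along its height) (area = (24/2)·6.000²·sin(360°/24) = 111.81 mm²). Overall, the cross-section is a single solid region. Net area = 111.81 mm².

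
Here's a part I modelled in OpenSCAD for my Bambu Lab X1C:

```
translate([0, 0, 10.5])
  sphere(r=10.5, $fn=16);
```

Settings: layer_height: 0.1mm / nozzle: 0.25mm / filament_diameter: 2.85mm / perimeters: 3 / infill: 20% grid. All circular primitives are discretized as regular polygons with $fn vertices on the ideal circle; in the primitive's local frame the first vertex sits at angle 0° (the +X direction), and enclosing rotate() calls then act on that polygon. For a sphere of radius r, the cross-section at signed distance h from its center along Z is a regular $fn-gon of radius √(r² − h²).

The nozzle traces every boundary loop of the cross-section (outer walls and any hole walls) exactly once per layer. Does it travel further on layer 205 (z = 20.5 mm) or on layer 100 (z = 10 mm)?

Layer 205 (z = 20.5): the sphere: section is a regular 16-gon, circumradius = √(r²−h²) = √(10.5²−10²) = 3.202 (perimeter = 2·16·3.202·sin(180°/16) = 19.99 mm). So its perimeter = 19.99 mm. Layer 100 (z = 10): the r=10.5 sphere slices to a regular 16-gon of circumradius 10.488 (√(r²−h²) with h=0.5 from center) (perimeter = 2·16·10.488·sin(180°/16) = 65.48 mm). So its perimeter = 65.48 mm. Layer 100 is larger (65.48 vs 19.99 mm).

layer 100 (z = 10 mm)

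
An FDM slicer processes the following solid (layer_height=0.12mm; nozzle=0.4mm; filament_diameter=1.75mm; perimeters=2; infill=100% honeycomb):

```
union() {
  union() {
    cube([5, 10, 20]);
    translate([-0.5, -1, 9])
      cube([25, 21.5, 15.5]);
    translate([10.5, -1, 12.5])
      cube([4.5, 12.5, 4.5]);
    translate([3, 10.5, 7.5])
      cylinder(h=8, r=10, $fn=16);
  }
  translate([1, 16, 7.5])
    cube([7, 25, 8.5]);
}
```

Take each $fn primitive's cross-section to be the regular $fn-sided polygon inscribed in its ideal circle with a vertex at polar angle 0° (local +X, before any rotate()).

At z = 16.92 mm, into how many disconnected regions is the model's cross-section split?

1

At z = 16.92 mm: the cube is present — its section is the full 5×10 rectangle; the cube at (-0.5, -1) (footprint 25×21.5) is included at this height; the cube at (10.5, -1) (footprint 4.5×12.5) is included at this height; the cylinder at (3, 10.5) is not intersected at this z (z outside [7.5, 15.5]); Merging all regions: the regions partially overlap (shared area 106.25 mm²), so overlapping operands fuse into one piece — 1 connected region; the cube at (1, 16) does not reach this height (z outside [7.5, 16]); Combining (union): only that combined region is present, so the union is just that shape — 1 connected region. The result has 1 disconnected region.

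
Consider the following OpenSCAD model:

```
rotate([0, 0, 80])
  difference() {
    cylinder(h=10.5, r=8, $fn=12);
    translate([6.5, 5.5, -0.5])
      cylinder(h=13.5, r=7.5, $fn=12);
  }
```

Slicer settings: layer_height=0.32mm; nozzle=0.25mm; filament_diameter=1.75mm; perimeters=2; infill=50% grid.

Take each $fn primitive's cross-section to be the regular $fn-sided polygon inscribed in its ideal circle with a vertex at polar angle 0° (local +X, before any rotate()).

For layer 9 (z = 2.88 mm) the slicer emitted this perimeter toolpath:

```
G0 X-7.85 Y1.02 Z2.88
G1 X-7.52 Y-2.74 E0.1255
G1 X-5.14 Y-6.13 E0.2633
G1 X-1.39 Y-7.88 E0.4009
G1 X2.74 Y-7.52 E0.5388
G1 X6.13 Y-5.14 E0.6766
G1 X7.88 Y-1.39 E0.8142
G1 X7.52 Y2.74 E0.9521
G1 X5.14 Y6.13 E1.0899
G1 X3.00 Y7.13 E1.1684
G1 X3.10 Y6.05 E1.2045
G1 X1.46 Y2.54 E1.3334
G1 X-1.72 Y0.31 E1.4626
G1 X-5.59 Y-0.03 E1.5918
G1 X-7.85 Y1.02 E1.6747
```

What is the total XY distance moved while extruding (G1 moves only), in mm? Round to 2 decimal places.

50.35 mm

Sum the Euclidean lengths of each G1 segment: total = 50.35 mm.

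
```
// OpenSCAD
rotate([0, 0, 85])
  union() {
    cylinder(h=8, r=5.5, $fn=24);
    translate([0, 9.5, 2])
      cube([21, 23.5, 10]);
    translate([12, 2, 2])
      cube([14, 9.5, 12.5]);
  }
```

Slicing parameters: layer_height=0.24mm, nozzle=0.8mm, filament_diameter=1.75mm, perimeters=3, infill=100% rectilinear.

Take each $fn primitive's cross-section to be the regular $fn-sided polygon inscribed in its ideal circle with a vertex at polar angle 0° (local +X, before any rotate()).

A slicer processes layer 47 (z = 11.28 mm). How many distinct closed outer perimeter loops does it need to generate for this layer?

1

At z = 11.28 mm: the cylinder does not reach this height (z outside [0, 8]); the cube at (0, 9.5) is present — its section is the full 21×23.5 rectangle; the cube at (12, 2) (footprint 14×9.5) is included at this height; Merging all regions: the regions partially overlap (shared area 18.00 mm²), so overlapping operands fuse into one piece — 1 connected region; (rotated 85° about Z; rotation is an isometry so areas/perimeters/island counts are preserved). The result has 1 disconnected region.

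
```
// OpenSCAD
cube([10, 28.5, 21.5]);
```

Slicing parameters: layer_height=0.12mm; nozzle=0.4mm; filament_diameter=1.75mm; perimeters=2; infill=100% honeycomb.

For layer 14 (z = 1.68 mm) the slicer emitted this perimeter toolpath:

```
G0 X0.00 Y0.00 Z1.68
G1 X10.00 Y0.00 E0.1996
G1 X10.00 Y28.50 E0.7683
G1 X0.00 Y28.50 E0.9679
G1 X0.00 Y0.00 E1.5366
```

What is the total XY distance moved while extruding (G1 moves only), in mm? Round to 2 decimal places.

Sum the Euclidean lengths of each G1 segment: total = 77.00 mm.

77.00 mm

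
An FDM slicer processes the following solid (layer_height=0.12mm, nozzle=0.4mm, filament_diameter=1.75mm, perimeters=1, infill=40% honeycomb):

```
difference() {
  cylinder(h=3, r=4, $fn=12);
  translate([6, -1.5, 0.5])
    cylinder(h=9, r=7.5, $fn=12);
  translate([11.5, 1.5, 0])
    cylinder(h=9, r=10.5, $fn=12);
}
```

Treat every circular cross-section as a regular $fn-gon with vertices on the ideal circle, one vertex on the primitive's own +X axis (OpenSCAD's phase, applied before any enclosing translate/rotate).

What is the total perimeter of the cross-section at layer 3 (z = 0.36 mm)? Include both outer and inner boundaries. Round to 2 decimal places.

At z = 0.36 mm: the r=4 cylinder contributes a regular 12-gon of circumradius 4 (perimeter = 2·12·4.000·sin(180°/12) = 24.85 mm); the cylinder at (6, -1.5) is not intersected at this z (z outside [0.5, 9.5]); the cylinder at (11.5, 1.5): section is a regular 12-gon, circumradius r=10.5 (perimeter = 2·12·10.500·sin(180°/12) = 65.22 mm); Taking the first minus the rest: starting from the r=4 cylinder, the r=10.5 cylinder at (11.5, 1.5) partially overlaps it — only the 12.25 mm² overlap (of its 330.75 mm²) is removed, clipping the outline — boundary = 23.50 mm. Overall, the cross-section is a single solid region. Total boundary length (outer) = 23.50 mm.

23.50 mm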